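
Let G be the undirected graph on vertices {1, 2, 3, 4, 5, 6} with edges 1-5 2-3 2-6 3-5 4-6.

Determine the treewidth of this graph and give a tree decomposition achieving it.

Treewidth 1.
One such decomposition:
Bags: B1 = {4, 6}  B2 = {2, 6}  B3 = {2, 3}  B4 = {3, 5}  B5 = {1, 5}
Tree: B1–B2, B2–B3, B3–B4, B4–B5

Every bag has size at most 2, so the width is 2 − 1 = 1 and tw(G) ≤ 1. Since G has at least one edge (e.g. 4–6), it is not an edgeless graph, so tw(G) ≥ 1. Therefore the treewidth is 1.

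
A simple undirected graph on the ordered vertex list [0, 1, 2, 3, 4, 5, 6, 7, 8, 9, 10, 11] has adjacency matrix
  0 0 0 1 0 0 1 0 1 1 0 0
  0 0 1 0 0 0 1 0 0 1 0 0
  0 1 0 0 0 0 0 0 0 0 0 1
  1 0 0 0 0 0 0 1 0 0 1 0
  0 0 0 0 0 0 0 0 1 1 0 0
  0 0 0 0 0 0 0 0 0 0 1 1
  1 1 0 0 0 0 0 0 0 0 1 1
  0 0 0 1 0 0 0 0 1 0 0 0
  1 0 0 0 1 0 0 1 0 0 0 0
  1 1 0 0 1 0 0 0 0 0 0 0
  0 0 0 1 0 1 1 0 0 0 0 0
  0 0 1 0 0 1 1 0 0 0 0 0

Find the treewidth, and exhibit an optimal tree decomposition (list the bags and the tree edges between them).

Every bag has size at most 4, so the width is 4 − 1 = 3 and tw(G) ≤ 3. For the lower bound: the 4 vertex sets {2,5,11}, {10}, {6}, {0,1,3,9} are disjoint, each induces a connected subgraph, and every pair is joined by at least one edge of G. Contracting each set to a single vertex therefore yields K_{4} as a minor, and since treewidth is minor-monotone, tw(G) ≥ tw(K_{4}) = 3. The upper and lower bounds meet at 3, so that is the treewidth.

Treewidth 3.
Bags: B1 = {2, 5, 10, 11}  B2 = {2, 6, 10, 11}  B3 = {1, 2, 6, 10}  B4 = {1, 3, 6, 10}  B5 = {0, 1, 3, 6}  B6 = {0, 1, 3, 9}  B7 = {0, 3, 7, 9}  B8 = {0, 7, 8, 9}  B9 = {4, 7, 8, 9}
Tree: B1–B2, B2–B3, B3–B4, B4–B5, B5–B6, B6–B7, B7–B8, B8–B9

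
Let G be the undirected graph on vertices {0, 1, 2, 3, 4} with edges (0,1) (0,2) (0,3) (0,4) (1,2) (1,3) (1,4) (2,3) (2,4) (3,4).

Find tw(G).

A width-4 tree decomposition is:
Bags: B1 = {0, 1, 2, 3, 4}
Tree: (single bag)
With just one bag of size 5, the width is 5 − 1 = 4, so tw(G) ≤ 4. On the other hand G contains the 5-clique {0, 1, 2, 3, 4}. A clique must lie in a single bag of any decomposition, so no decomposition can have width below 4. The upper and lower bounds meet at 4, so that is the treewidth.

4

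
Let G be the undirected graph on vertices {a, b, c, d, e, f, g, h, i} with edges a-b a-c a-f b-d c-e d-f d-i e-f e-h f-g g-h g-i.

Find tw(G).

A width-3 tree decomposition is:
Bags: B1 = {e, g, h, i}  B2 = {e, f, g, i}  B3 = {d, e, f, i}  B4 = {c, d, e, f}  B5 = {a, c, d, f}  B6 = {a, b, c, d}
Tree: B1–B2, B2–B3, B3–B4, B4–B5, B5–B6
The largest bag has 4 vertices, giving width 3; this decomposition certifies tw(G) ≤ 3. For the lower bound: the 4 vertex sets {g,h,i}, {e}, {f}, {a,b,c,d} are disjoint, each induces a connected subgraph, and every pair is joined by at least one edge of G. Contracting each set to a single vertex therefore yields K_{4} as a minor, and since treewidth is minor-monotone, tw(G) ≥ tw(K_{4}) = 3. Combining the bounds, tw(G) = 3.

3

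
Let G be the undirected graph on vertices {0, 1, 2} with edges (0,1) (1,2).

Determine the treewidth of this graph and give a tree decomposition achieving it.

Each bag holds 2 vertices, so the decomposition has width 1, which upper-bounds the treewidth. G has an edge, so its treewidth is at least 1. Hence tw(G) = 1 exactly.

Treewidth 1.
Bags: B1 = {0, 1}  B2 = {1, 2}
Tree: B1–B2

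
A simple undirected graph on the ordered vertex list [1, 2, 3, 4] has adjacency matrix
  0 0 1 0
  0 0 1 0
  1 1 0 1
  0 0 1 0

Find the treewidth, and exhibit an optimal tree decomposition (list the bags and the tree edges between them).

Treewidth 1.
Bags: B1 = {2, 3}  B2 = {1, 3}  B3 = {3, 4}
Tree: B1–B2, B2–B3

Each bag holds 2 vertices, so the decomposition has width 1, which upper-bounds the treewidth. G has an edge, so its treewidth is at least 1. Combining the bounds, tw(G) = 1.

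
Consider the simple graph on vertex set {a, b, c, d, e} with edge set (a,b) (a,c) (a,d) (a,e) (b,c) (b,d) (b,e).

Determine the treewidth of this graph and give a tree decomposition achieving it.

The largest bag has 3 vertices, giving width 2; this decomposition certifies tw(G) ≤ 2. For the lower bound, the 3 vertices {a, b, d} are pairwise adjacent, and any tree decomposition puts a clique entirely inside one bag — forcing width ≥ 2. Hence tw(G) = 2 exactly.

Treewidth 2.
Bags: B1 = {a, b, c}  B2 = {a, b, d}  B3 = {a, b, e}
Tree: B1–B2, B2–B3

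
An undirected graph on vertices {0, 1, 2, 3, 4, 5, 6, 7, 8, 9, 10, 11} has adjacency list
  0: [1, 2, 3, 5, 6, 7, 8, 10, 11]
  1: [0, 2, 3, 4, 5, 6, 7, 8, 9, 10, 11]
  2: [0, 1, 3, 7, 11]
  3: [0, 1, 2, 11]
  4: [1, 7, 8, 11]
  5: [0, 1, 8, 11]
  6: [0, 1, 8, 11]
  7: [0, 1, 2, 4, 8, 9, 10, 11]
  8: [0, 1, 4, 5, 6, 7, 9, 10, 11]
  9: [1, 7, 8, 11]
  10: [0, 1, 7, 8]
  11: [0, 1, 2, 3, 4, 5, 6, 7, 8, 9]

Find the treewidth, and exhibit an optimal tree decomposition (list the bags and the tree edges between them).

Treewidth 4.
One optimal decomposition is:
Bags: B1 = {0, 1, 7, 8, 11}  B2 = {1, 7, 8, 9, 11}  B3 = {0, 1, 5, 8, 11}  B4 = {0, 1, 2, 7, 11}  B5 = {0, 1, 7, 8, 10}  B6 = {1, 4, 7, 8, 11}  B7 = {0, 1, 2, 3, 11}  B8 = {0, 1, 6, 8, 11}
Tree: B1–B2, B1–B3, B1–B4, B1–B5, B2–B6, B4–B7, B3–B8

Each bag holds 5 vertices, so the decomposition has width 4, which upper-bounds the treewidth. On the other hand G contains the 5-clique {0, 1, 7, 8, 10}. A clique must lie in a single bag of any decomposition, so no decomposition can have width below 4. Therefore the treewidth is 4.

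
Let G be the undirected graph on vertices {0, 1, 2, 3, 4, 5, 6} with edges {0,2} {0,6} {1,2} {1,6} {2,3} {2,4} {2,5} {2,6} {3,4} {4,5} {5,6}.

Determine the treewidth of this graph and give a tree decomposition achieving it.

The largest bag has 3 vertices, giving width 2; this decomposition certifies tw(G) ≤ 2. For the lower bound, the 3 vertices {2, 3, 4} are pairwise adjacent, and any tree decomposition puts a clique entirely inside one bag — forcing width ≥ 2. Therefore the treewidth is 2.

Treewidth 2.
One such decomposition:
Bags: B1 = {2, 5, 6}  B2 = {2, 4, 5}  B3 = {0, 2, 6}  B4 = {1, 2, 6}  B5 = {2, 3, 4}
Tree: B1–B2, B1–B3, B1–B4, B2–B5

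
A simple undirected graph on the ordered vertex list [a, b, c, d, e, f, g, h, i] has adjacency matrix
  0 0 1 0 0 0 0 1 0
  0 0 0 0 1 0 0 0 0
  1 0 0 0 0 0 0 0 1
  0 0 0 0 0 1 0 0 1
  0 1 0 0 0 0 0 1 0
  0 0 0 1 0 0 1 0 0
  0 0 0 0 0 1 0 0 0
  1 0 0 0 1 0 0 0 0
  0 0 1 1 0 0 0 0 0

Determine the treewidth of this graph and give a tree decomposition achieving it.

Treewidth 1.
Bags: B1 = {b, e}  B2 = {e, h}  B3 = {a, h}  B4 = {a, c}  B5 = {c, i}  B6 = {d, i}  B7 = {d, f}  B8 = {f, g}
Tree: B1–B2, B2–B3, B3–B4, B4–B5, B5–B6, B6–B7, B7–B8

The largest bag has 2 vertices, giving width 1; this decomposition certifies tw(G) ≤ 1. Since G has at least one edge (e.g. b–e), it is not an edgeless graph, so tw(G) ≥ 1. The upper and lower bounds meet at 1, so that is the treewidth.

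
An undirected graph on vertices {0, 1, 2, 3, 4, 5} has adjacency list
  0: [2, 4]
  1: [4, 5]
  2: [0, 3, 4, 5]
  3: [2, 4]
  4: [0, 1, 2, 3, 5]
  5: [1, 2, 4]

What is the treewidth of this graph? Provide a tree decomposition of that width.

Treewidth 2.
Bags: B1 = {1, 4, 5}  B2 = {2, 4, 5}  B3 = {0, 2, 4}  B4 = {2, 3, 4}
Tree: B1–B2, B2–B3, B3–B4

Every bag has size at most 3, so the width is 3 − 1 = 2 and tw(G) ≤ 2. On the other hand G contains the 3-clique {1, 4, 5}. A clique must lie in a single bag of any decomposition, so no decomposition can have width below 2. The upper and lower bounds meet at 2, so that is the treewidth.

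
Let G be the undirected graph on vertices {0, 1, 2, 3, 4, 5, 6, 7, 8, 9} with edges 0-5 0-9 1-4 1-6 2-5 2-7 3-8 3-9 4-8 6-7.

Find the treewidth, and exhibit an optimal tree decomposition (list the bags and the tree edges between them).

Treewidth 2.
Bags: B1 = {2, 5, 7}  B2 = {5, 6, 7}  B3 = {1, 5, 6}  B4 = {1, 4, 5}  B5 = {4, 5, 8}  B6 = {3, 5, 8}  B7 = {3, 5, 9}  B8 = {0, 5, 9}
Tree: B1–B2, B2–B3, B3–B4, B4–B5, B5–B6, B6–B7, B7–B8

Every bag has size at most 3, so the width is 3 − 1 = 2 and tw(G) ≤ 2. Since 5–2–7–6–1–4–8–3–9–0–5 is a cycle in G, G is not acyclic. Forests are exactly the graphs of treewidth ≤ 1, so tw(G) ≥ 2. Therefore the treewidth is 2.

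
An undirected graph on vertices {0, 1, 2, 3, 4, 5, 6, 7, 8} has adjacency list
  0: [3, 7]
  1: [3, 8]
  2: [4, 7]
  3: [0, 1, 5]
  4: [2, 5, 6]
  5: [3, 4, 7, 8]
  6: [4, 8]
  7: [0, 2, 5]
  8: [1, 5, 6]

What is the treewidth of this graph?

3

A width-3 tree decomposition is:
Bags: B1 = {0, 2, 4, 7}  B2 = {0, 4, 5, 7}  B3 = {0, 3, 4, 5}  B4 = {3, 4, 5, 6}  B5 = {3, 5, 6, 8}  B6 = {1, 3, 6, 8}
Tree: B1–B2, B2–B3, B3–B4, B4–B5, B5–B6
The largest bag has 4 vertices, giving width 3; this decomposition certifies tw(G) ≤ 3. For the lower bound: the 4 vertex sets {0,2,7}, {4}, {5}, {1,3,6,8} are disjoint, each induces a connected subgraph, and every pair is joined by at least one edge of G. Contracting each set to a single vertex therefore yields K_{4} as a minor, and since treewidth is minor-monotone, tw(G) ≥ tw(K_{4}) = 3. The upper and lower bounds meet at 3, so that is the treewidth.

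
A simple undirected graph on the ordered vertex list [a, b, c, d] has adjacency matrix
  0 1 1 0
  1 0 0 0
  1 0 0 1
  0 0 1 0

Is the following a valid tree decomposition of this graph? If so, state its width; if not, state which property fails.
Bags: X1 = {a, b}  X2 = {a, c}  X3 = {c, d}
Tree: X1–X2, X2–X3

Vertex coverage: the bags together contain {a, b, c, d}, the full vertex set. Edge coverage: each edge of G has both endpoints in at least one bag. Running intersection: for every vertex, the bags containing it form a connected subtree. All three properties hold, so this is a valid tree decomposition of width max|bag| − 1 = 1, and hence tw(G) ≤ 1.

Yes; width 1.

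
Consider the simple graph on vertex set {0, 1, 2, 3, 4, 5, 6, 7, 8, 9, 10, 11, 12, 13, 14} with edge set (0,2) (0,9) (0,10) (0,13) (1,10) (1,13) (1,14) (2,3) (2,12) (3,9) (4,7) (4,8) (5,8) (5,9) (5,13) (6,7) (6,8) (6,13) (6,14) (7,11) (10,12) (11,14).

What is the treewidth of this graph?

3

A width-3 tree decomposition is:
Bags: B1 = {2, 3, 9, 12}  B2 = {0, 2, 9, 12}  B3 = {0, 9, 10, 12}  B4 = {0, 5, 9, 10}  B5 = {0, 5, 10, 13}  B6 = {1, 5, 10, 13}  B7 = {1, 5, 8, 13}  B8 = {1, 6, 8, 13}  B9 = {1, 6, 8, 14}  B10 = {4, 6, 8, 14}  B11 = {4, 6, 7, 14}  B12 = {4, 7, 11, 14}
Tree: B1–B2, B2–B3, B3–B4, B4–B5, B5–B6, B6–B7, B7–B8, B8–B9, B9–B10, B10–B11, B11–B12
Each bag holds 4 vertices, so the decomposition has width 3, which upper-bounds the treewidth. For the lower bound: the 4 vertex sets {2,3,12}, {9}, {0}, {1,5,10,13} are disjoint, each induces a connected subgraph, and every pair is joined by at least one edge of G. Contracting each set to a single vertex therefore yields K_{4} as a minor, and since treewidth is minor-monotone, tw(G) ≥ tw(K_{4}) = 3. Combining the bounds, tw(G) = 3.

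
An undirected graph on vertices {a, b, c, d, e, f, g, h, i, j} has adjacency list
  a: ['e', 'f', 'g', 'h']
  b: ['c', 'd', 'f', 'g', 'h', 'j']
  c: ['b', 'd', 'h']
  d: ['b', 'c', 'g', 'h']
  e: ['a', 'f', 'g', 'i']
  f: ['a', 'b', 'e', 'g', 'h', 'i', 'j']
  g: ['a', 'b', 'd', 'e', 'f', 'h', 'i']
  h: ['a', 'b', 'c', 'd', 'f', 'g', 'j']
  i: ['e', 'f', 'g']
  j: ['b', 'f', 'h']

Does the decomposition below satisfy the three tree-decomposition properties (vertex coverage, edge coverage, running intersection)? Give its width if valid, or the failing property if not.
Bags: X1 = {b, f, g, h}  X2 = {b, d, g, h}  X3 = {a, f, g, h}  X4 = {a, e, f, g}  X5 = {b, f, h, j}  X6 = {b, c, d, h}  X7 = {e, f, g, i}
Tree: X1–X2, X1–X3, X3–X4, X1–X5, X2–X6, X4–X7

Yes; width 3.

Every vertex of G appears in some bag (union = {a, b, c, d, e, f, g, h, i, j}); every edge is covered by a bag; and for each vertex v the set of bags containing v is connected in the bag tree. The decomposition is therefore valid. The largest bag has 4 vertices, so the width is 3.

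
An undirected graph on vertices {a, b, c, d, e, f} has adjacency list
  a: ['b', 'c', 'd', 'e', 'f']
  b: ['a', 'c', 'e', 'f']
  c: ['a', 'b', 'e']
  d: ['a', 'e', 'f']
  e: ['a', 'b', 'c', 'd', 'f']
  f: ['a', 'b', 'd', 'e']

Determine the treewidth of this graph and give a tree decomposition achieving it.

The largest bag has 4 vertices, giving width 3; this decomposition certifies tw(G) ≤ 3. On the other hand G contains the 4-clique {a, b, c, e}. A clique must lie in a single bag of any decomposition, so no decomposition can have width below 3. The upper and lower bounds meet at 3, so that is the treewidth.

Treewidth 3.
One optimal decomposition is:
Bags: B1 = {a, b, e, f}  B2 = {a, b, c, e}  B3 = {a, d, e, f}
Tree: B1–B2, B1–B3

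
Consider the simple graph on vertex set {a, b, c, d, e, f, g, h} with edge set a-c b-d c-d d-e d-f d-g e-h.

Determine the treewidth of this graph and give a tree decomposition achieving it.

Treewidth 1.
Bags: B1 = {b, d}  B2 = {d, g}  B3 = {d, e}  B4 = {c, d}  B5 = {d, f}  B6 = {a, c}  B7 = {e, h}
Tree: B1–B2, B2–B3, B3–B4, B3–B5, B4–B6, B3–B7

Each bag holds 2 vertices, so the decomposition has width 1, which upper-bounds the treewidth. G has an edge, so its treewidth is at least 1. The upper and lower bounds meet at 1, so that is the treewidth.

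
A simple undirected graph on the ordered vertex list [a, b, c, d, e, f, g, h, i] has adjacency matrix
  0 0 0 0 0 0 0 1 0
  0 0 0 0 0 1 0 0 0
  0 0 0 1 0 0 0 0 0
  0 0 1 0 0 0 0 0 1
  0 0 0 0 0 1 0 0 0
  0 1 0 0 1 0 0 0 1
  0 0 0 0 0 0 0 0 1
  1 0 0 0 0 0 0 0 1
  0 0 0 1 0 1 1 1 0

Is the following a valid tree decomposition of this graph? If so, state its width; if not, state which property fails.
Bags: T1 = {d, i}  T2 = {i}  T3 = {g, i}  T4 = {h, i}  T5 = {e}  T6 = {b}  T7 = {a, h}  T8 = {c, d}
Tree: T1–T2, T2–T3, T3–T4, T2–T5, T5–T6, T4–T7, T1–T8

No — vertex f appears in no bag.

A tree decomposition must satisfy three properties: every vertex lies in some bag; for every edge, both endpoints lie together in some bag; and for every vertex, the bags containing it form a connected subtree. Here vertex f appears in no bag, so the decomposition is invalid.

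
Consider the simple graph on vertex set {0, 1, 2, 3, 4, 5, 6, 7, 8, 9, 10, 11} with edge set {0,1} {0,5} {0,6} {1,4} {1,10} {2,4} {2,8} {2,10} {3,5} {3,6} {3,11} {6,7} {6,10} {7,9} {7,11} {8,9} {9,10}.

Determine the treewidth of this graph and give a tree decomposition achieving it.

Treewidth 3.
Bags: B1 = {2, 4, 8, 9}  B2 = {2, 4, 9, 10}  B3 = {1, 4, 9, 10}  B4 = {1, 7, 9, 10}  B5 = {1, 6, 7, 10}  B6 = {0, 1, 6, 7}  B7 = {0, 6, 7, 11}  B8 = {0, 3, 6, 11}  B9 = {0, 3, 5, 11}
Tree: B1–B2, B2–B3, B3–B4, B4–B5, B5–B6, B6–B7, B7–B8, B8–B9

Every bag has size at most 4, so the width is 4 − 1 = 3 and tw(G) ≤ 3. For the lower bound: the 4 vertex sets {2,4,8}, {9}, {10}, {0,1,6,7} are disjoint, each induces a connected subgraph, and every pair is joined by at least one edge of G. Contracting each set to a single vertex therefore yields K_{4} as a minor, and since treewidth is minor-monotone, tw(G) ≥ tw(K_{4}) = 3. Hence tw(G) = 3 exactly.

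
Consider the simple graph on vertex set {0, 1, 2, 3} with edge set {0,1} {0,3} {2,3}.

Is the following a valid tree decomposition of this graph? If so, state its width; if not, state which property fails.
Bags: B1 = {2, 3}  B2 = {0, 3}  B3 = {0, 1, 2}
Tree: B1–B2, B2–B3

No — bags containing vertex 2 are not connected in the tree.

A tree decomposition must satisfy three properties: every vertex lies in some bag; for every edge, both endpoints lie together in some bag; and for every vertex, the bags containing it form a connected subtree. Here bags containing vertex 2 are not connected in the tree, so the decomposition is invalid.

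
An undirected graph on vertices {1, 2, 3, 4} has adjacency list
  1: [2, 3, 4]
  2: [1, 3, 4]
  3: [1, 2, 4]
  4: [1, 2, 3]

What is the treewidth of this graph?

3

A width-3 tree decomposition is:
Bags: B1 = {1, 2, 3, 4}
Tree: (single bag)
With just one bag of size 4, the width is 4 − 1 = 3, so tw(G) ≤ 3. Conversely, {1, 2, 3, 4} is a clique of size 4, and the vertices of any clique must share a bag in every tree decomposition; so some bag has ≥ 4 vertices and tw(G) ≥ 3. Therefore the treewidth is 3.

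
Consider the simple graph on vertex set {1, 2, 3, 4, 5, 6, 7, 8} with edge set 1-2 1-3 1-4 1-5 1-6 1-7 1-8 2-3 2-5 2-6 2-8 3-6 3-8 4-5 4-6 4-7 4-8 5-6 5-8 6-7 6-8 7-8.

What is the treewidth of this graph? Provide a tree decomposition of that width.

Every bag has size at most 5, so the width is 5 − 1 = 4 and tw(G) ≤ 4. For the lower bound, the 5 vertices {1, 2, 3, 6, 8} are pairwise adjacent, and any tree decomposition puts a clique entirely inside one bag — forcing width ≥ 4. Therefore the treewidth is 4.

Treewidth 4.
One optimal decomposition is:
Bags: B1 = {1, 2, 5, 6, 8}  B2 = {1, 2, 3, 6, 8}  B3 = {1, 4, 5, 6, 8}  B4 = {1, 4, 6, 7, 8}
Tree: B1–B2, B1–B3, B3–B4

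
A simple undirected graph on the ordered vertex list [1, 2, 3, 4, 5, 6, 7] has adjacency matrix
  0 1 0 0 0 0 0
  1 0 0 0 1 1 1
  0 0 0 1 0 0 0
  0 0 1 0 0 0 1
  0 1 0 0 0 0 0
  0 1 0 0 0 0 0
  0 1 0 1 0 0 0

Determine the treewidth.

A width-1 tree decomposition is:
Bags: B1 = {2, 6}  B2 = {2, 5}  B3 = {2, 7}  B4 = {1, 2}  B5 = {4, 7}  B6 = {3, 4}
Tree: B1–B2, B1–B3, B3–B4, B3–B5, B5–B6
Every bag has size at most 2, so the width is 2 − 1 = 1 and tw(G) ≤ 1. Since G has at least one edge (e.g. 2–6), it is not an edgeless graph, so tw(G) ≥ 1. The upper and lower bounds meet at 1, so that is the treewidth.

1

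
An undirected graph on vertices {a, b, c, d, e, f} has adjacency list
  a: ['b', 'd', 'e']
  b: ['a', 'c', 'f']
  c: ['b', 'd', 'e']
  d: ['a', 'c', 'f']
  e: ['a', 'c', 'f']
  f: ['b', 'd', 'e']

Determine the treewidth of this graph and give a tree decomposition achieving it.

Treewidth 3.
Bags: B1 = {a, b, d, e}  B2 = {b, d, e, f}  B3 = {b, c, d, e}
Tree: B1–B2, B2–B3

Every bag has size at most 4, so the width is 4 − 1 = 3 and tw(G) ≤ 3. For the lower bound: the 4 vertex sets {a,b}, {d,f}, {e}, {c} are disjoint, each induces a connected subgraph, and every pair is joined by at least one edge of G. Contracting each set to a single vertex therefore yields K_{4} as a minor, and since treewidth is minor-monotone, tw(G) ≥ tw(K_{4}) = 3. Combining the bounds, tw(G) = 3.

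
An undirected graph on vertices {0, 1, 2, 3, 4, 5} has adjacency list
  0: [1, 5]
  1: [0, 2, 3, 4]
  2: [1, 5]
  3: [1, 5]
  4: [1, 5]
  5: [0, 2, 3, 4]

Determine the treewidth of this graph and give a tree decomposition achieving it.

Every bag has size at most 3, so the width is 3 − 1 = 2 and tw(G) ≤ 2. The edges 1–2–5–4–1 form a cycle, so G is not a tree and its treewidth is at least 2. Hence tw(G) = 2 exactly.

Treewidth 2.
One such decomposition:
Bags: B1 = {1, 2, 5}  B2 = {1, 4, 5}  B3 = {0, 1, 5}  B4 = {1, 3, 5}
Tree: B1–B2, B2–B3, B3–B4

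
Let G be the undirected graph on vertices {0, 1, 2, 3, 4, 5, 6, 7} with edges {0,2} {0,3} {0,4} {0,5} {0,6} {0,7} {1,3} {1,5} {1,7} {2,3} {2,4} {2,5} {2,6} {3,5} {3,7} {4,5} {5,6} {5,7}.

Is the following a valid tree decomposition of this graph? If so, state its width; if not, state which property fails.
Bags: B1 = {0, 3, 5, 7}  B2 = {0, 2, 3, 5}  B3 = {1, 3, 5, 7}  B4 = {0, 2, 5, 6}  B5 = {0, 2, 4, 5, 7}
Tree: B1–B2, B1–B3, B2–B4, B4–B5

A tree decomposition must satisfy three properties: every vertex lies in some bag; for every edge, both endpoints lie together in some bag; and for every vertex, the bags containing it form a connected subtree. Here bags containing vertex 7 are not connected in the tree, so the decomposition is invalid.

No — bags containing vertex 7 are not connected in the tree.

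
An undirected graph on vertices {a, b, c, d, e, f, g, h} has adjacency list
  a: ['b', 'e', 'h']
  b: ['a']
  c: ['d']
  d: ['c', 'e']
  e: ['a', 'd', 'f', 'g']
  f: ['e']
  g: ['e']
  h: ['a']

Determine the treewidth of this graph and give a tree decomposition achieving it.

Every bag has size at most 2, so the width is 2 − 1 = 1 and tw(G) ≤ 1. Any graph with an edge has treewidth ≥ 1, and G has the edge a–b. Therefore the treewidth is 1.

Treewidth 1.
One such decomposition:
Bags: B1 = {a, b}  B2 = {a, h}  B3 = {a, e}  B4 = {d, e}  B5 = {e, g}  B6 = {e, f}  B7 = {c, d}
Tree: B1–B2, B2–B3, B3–B4, B4–B5, B4–B6, B4–B7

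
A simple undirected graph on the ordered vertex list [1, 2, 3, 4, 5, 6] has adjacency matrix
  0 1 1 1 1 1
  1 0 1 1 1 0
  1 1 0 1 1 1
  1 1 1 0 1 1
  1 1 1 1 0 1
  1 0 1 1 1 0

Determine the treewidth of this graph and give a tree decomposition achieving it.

Treewidth 4.
Bags: B1 = {1, 2, 3, 4, 5}  B2 = {1, 3, 4, 5, 6}
Tree: B1–B2

Each bag holds 5 vertices, so the decomposition has width 4, which upper-bounds the treewidth. Conversely, {1, 2, 3, 4, 5} is a clique of size 5, and the vertices of any clique must share a bag in every tree decomposition; so some bag has ≥ 5 vertices and tw(G) ≥ 4. Combining the bounds, tw(G) = 4.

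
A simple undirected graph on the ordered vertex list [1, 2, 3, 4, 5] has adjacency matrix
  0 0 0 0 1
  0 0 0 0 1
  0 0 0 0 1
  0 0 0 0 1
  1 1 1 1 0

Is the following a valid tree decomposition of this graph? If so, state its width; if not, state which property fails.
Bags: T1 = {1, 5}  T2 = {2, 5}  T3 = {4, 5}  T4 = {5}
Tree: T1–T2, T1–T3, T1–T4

No — vertex 3 appears in no bag.

A tree decomposition must satisfy three properties: every vertex lies in some bag; for every edge, both endpoints lie together in some bag; and for every vertex, the bags containing it form a connected subtree. Here vertex 3 appears in no bag, so the decomposition is invalid.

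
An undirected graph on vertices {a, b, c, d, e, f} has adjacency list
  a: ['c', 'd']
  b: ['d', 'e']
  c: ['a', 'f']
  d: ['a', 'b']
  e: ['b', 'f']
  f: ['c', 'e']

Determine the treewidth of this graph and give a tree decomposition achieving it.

Treewidth 2.
One optimal decomposition is:
Bags: B1 = {b, e, f}  B2 = {b, d, f}  B3 = {a, d, f}  B4 = {a, c, f}
Tree: B1–B2, B2–B3, B3–B4

Each bag holds 3 vertices, so the decomposition has width 2, which upper-bounds the treewidth. For the lower bound, G contains the cycle f–e–b–d–a–c–f, so G is not a forest; only forests have treewidth ≤ 1, hence tw(G) ≥ 2. The upper and lower bounds meet at 2, so that is the treewidth.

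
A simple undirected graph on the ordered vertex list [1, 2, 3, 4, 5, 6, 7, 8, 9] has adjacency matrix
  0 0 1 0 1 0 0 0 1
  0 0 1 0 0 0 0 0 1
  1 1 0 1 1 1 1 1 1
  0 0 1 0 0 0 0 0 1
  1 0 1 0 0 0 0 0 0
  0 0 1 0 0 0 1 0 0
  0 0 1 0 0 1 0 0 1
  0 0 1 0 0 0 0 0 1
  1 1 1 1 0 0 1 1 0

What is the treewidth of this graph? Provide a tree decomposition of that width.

Treewidth 2.
One such decomposition:
Bags: B1 = {3, 7, 9}  B2 = {3, 6, 7}  B3 = {1, 3, 9}  B4 = {3, 4, 9}  B5 = {2, 3, 9}  B6 = {3, 8, 9}  B7 = {1, 3, 5}
Tree: B1–B2, B1–B3, B1–B4, B1–B5, B4–B6, B3–B7

The largest bag has 3 vertices, giving width 2; this decomposition certifies tw(G) ≤ 2. For the lower bound, the 3 vertices {1, 3, 9} are pairwise adjacent, and any tree decomposition puts a clique entirely inside one bag — forcing width ≥ 2. Therefore the treewidth is 2.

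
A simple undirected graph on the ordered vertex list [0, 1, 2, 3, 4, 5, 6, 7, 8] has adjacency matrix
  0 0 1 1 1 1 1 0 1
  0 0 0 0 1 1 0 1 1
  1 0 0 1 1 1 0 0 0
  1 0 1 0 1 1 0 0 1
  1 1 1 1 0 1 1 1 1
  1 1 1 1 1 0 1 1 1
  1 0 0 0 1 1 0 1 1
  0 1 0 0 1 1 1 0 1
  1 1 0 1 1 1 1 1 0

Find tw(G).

A width-4 tree decomposition is:
Bags: B1 = {0, 3, 4, 5, 8}  B2 = {0, 4, 5, 6, 8}  B3 = {4, 5, 6, 7, 8}  B4 = {0, 2, 3, 4, 5}  B5 = {1, 4, 5, 7, 8}
Tree: B1–B2, B2–B3, B1–B4, B3–B5
The largest bag has 5 vertices, giving width 4; this decomposition certifies tw(G) ≤ 4. On the other hand G contains the 5-clique {0, 3, 4, 5, 8}. A clique must lie in a single bag of any decomposition, so no decomposition can have width below 4. Combining the bounds, tw(G) = 4.

4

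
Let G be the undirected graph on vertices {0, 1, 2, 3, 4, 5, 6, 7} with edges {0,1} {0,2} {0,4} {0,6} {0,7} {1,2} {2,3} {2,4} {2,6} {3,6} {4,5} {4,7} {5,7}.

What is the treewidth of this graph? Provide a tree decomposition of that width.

The largest bag has 3 vertices, giving width 2; this decomposition certifies tw(G) ≤ 2. For the lower bound, the 3 vertices {0, 1, 2} are pairwise adjacent, and any tree decomposition puts a clique entirely inside one bag — forcing width ≥ 2. Therefore the treewidth is 2.

Treewidth 2.
One optimal decomposition is:
Bags: B1 = {0, 4, 7}  B2 = {0, 2, 4}  B3 = {0, 2, 6}  B4 = {4, 5, 7}  B5 = {0, 1, 2}  B6 = {2, 3, 6}
Tree: B1–B2, B2–B3, B1–B4, B3–B5, B3–B6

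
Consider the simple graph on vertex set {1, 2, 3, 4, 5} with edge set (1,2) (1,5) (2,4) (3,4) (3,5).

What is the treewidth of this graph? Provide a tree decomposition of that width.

The largest bag has 3 vertices, giving width 2; this decomposition certifies tw(G) ≤ 2. For the lower bound, G contains the cycle 4–3–5–1–2–4, so G is not a forest; only forests have treewidth ≤ 1, hence tw(G) ≥ 2. Combining the bounds, tw(G) = 2.

Treewidth 2.
Bags: B1 = {3, 4, 5}  B2 = {1, 4, 5}  B3 = {1, 2, 4}
Tree: B1–B2, B2–B3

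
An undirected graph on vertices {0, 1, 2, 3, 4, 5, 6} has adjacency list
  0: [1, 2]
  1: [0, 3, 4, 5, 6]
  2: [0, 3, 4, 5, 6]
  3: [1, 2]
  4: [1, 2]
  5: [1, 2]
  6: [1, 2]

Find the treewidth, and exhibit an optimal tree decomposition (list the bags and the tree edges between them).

Treewidth 2.
One such decomposition:
Bags: B1 = {1, 2, 6}  B2 = {0, 1, 2}  B3 = {1, 2, 3}  B4 = {1, 2, 5}  B5 = {1, 2, 4}
Tree: B1–B2, B2–B3, B3–B4, B4–B5

Every bag has size at most 3, so the width is 3 − 1 = 2 and tw(G) ≤ 2. The edges 2–6–1–0–2 form a cycle, so G is not a tree and its treewidth is at least 2. Therefore the treewidth is 2.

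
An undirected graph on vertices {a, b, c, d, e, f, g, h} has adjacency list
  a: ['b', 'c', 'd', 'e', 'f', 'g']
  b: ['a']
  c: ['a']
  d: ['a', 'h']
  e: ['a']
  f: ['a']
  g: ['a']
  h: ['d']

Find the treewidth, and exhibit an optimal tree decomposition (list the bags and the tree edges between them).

Each bag holds 2 vertices, so the decomposition has width 1, which upper-bounds the treewidth. Any graph with an edge has treewidth ≥ 1, and G has the edge a–b. Combining the bounds, tw(G) = 1.

Treewidth 1.
One optimal decomposition is:
Bags: B1 = {a, b}  B2 = {a, g}  B3 = {a, e}  B4 = {a, d}  B5 = {a, f}  B6 = {a, c}  B7 = {d, h}
Tree: B1–B2, B1–B3, B1–B4, B3–B5, B4–B6, B4–B7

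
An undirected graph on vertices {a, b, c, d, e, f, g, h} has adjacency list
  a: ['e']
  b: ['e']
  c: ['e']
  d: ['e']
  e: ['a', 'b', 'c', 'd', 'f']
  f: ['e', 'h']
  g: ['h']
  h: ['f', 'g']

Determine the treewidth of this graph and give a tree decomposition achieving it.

The largest bag has 2 vertices, giving width 1; this decomposition certifies tw(G) ≤ 1. Any graph with an edge has treewidth ≥ 1, and G has the edge e–f. Therefore the treewidth is 1.

Treewidth 1.
One optimal decomposition is:
Bags: B1 = {e, f}  B2 = {a, e}  B3 = {c, e}  B4 = {f, h}  B5 = {d, e}  B6 = {g, h}  B7 = {b, e}
Tree: B1–B2, B2–B3, B1–B4, B2–B5, B4–B6, B2–B7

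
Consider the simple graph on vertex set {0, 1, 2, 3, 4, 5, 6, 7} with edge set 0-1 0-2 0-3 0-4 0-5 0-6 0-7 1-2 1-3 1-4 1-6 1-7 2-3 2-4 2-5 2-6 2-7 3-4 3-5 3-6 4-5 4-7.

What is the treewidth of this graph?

A width-4 tree decomposition is:
Bags: B1 = {0, 1, 2, 4, 7}  B2 = {0, 1, 2, 3, 4}  B3 = {0, 2, 3, 4, 5}  B4 = {0, 1, 2, 3, 6}
Tree: B1–B2, B2–B3, B2–B4
Each bag holds 5 vertices, so the decomposition has width 4, which upper-bounds the treewidth. For the lower bound, the 5 vertices {0, 1, 2, 3, 4} are pairwise adjacent, and any tree decomposition puts a clique entirely inside one bag — forcing width ≥ 4. The upper and lower bounds meet at 4, so that is the treewidth.

4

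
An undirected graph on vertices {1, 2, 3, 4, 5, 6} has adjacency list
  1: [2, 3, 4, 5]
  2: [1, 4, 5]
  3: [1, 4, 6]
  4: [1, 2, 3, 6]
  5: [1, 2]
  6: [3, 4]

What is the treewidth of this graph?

2

A width-2 tree decomposition is:
Bags: B1 = {1, 3, 4}  B2 = {3, 4, 6}  B3 = {1, 2, 4}  B4 = {1, 2, 5}
Tree: B1–B2, B1–B3, B3–B4
Each bag holds 3 vertices, so the decomposition has width 2, which upper-bounds the treewidth. For the lower bound, the 3 vertices {1, 2, 4} are pairwise adjacent, and any tree decomposition puts a clique entirely inside one bag — forcing width ≥ 2. The upper and lower bounds meet at 2, so that is the treewidth.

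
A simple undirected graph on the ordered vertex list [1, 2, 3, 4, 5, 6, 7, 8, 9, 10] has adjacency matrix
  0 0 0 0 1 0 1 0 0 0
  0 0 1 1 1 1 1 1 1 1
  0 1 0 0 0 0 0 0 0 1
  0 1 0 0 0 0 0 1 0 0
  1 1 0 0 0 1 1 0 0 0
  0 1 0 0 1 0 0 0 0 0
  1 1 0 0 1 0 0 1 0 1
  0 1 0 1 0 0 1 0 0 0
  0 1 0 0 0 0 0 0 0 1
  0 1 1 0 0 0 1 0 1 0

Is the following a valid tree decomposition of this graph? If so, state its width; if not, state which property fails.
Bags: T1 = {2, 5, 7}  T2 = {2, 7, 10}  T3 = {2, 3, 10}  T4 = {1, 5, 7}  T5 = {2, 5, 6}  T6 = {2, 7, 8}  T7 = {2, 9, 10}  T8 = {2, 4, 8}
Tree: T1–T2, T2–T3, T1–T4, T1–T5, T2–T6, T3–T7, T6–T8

Yes; width 2.

Checking the three conditions: (i) the bags cover all of {1, 2, 3, 4, 5, 6, 7, 8, 9, 10}; (ii) for each edge, some bag contains both endpoints; (iii) the bags containing any fixed vertex form a subtree. All hold, so the decomposition is valid with width 3 − 1 = 2.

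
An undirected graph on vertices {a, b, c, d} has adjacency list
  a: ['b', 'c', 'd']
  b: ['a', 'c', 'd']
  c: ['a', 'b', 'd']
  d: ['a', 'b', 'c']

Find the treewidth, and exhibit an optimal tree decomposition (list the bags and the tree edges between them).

Treewidth 3.
One such decomposition:
Bags: B1 = {a, b, c, d}
Tree: (single bag)

With just one bag of size 4, the width is 4 − 1 = 3, so tw(G) ≤ 3. Conversely, {a, b, c, d} is a clique of size 4, and the vertices of any clique must share a bag in every tree decomposition; so some bag has ≥ 4 vertices and tw(G) ≥ 3. Hence tw(G) = 3 exactly.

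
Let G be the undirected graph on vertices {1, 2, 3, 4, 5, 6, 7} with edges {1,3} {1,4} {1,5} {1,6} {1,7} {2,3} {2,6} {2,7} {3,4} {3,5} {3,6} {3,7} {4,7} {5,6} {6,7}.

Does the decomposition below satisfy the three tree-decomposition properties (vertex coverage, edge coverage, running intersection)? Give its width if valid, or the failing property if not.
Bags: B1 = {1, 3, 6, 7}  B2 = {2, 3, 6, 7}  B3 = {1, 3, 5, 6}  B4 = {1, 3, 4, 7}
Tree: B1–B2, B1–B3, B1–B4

Yes; width 3.

Every vertex of G appears in some bag (union = {1, 2, 3, 4, 5, 6, 7}); every edge is covered by a bag; and for each vertex v the set of bags containing v is connected in the bag tree. The decomposition is therefore valid. The largest bag has 4 vertices, so the width is 3.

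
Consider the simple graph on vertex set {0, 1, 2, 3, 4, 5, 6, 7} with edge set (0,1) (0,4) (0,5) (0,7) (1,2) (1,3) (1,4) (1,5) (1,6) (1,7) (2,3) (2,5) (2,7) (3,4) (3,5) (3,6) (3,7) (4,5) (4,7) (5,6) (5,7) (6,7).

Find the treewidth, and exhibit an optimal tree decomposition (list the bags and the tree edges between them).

Each bag holds 5 vertices, so the decomposition has width 4, which upper-bounds the treewidth. For the lower bound, the 5 vertices {0, 1, 4, 5, 7} are pairwise adjacent, and any tree decomposition puts a clique entirely inside one bag — forcing width ≥ 4. Combining the bounds, tw(G) = 4.

Treewidth 4.
One optimal decomposition is:
Bags: B1 = {1, 3, 4, 5, 7}  B2 = {1, 2, 3, 5, 7}  B3 = {1, 3, 5, 6, 7}  B4 = {0, 1, 4, 5, 7}
Tree: B1–B2, B2–B3, B1–B4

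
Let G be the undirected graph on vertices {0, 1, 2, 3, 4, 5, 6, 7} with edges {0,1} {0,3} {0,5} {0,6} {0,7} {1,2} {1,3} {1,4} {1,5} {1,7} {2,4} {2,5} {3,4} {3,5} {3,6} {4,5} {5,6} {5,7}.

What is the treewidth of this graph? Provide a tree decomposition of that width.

Treewidth 3.
One such decomposition:
Bags: B1 = {1, 3, 4, 5}  B2 = {0, 1, 3, 5}  B3 = {1, 2, 4, 5}  B4 = {0, 3, 5, 6}  B5 = {0, 1, 5, 7}
Tree: B1–B2, B1–B3, B2–B4, B2–B5

Each bag holds 4 vertices, so the decomposition has width 3, which upper-bounds the treewidth. Conversely, {0, 1, 3, 5} is a clique of size 4, and the vertices of any clique must share a bag in every tree decomposition; so some bag has ≥ 4 vertices and tw(G) ≥ 3. Combining the bounds, tw(G) = 3.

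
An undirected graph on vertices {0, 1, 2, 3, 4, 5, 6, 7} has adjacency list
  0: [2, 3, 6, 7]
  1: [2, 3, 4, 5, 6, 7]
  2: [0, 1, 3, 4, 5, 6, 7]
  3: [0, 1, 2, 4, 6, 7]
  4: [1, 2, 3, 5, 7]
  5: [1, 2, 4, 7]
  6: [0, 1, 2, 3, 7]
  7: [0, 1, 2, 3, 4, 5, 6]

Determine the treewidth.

4

A width-4 tree decomposition is:
Bags: B1 = {1, 2, 3, 6, 7}  B2 = {0, 2, 3, 6, 7}  B3 = {1, 2, 3, 4, 7}  B4 = {1, 2, 4, 5, 7}
Tree: B1–B2, B1–B3, B3–B4
Every bag has size at most 5, so the width is 5 − 1 = 4 and tw(G) ≤ 4. On the other hand G contains the 5-clique {0, 2, 3, 6, 7}. A clique must lie in a single bag of any decomposition, so no decomposition can have width below 4. The upper and lower bounds meet at 4, so that is the treewidth.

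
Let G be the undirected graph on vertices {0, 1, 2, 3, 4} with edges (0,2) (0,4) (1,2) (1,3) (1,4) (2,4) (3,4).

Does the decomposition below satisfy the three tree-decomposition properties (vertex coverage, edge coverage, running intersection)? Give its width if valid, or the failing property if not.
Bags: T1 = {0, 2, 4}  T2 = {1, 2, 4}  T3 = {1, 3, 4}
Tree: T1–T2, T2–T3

Vertex coverage: the bags together contain {0, 1, 2, 3, 4}, the full vertex set. Edge coverage: each edge of G has both endpoints in at least one bag. Running intersection: for every vertex, the bags containing it form a connected subtree. All three properties hold, so this is a valid tree decomposition of width max|bag| − 1 = 2, and hence tw(G) ≤ 2.

Yes; width 2.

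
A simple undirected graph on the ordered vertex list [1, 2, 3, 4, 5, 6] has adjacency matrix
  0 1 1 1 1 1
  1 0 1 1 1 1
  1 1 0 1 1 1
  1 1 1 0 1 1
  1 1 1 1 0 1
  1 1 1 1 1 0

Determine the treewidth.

5

A width-5 tree decomposition is:
Bags: B1 = {1, 2, 3, 4, 5, 6}
Tree: (single bag)
A single bag containing all 6 vertices is trivially a valid decomposition of width 5. Conversely, {1, 2, 3, 4, 5, 6} is a clique of size 6, and the vertices of any clique must share a bag in every tree decomposition; so some bag has ≥ 6 vertices and tw(G) ≥ 5. The upper and lower bounds meet at 5, so that is the treewidth.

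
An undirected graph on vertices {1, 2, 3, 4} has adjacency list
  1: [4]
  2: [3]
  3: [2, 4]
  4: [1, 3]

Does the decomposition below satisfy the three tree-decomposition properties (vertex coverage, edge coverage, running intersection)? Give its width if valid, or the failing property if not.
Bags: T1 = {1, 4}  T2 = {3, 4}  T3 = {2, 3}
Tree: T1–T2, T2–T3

Yes; width 1.

Every vertex of G appears in some bag (union = {1, 2, 3, 4}); every edge is covered by a bag; and for each vertex v the set of bags containing v is connected in the bag tree. The decomposition is therefore valid. The largest bag has 2 vertices, so the width is 1.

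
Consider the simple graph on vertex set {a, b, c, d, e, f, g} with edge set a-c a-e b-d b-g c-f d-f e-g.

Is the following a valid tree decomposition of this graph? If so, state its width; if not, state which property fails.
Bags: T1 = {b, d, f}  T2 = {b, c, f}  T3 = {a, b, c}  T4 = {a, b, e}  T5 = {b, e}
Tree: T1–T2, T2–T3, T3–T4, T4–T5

No — vertex g appears in no bag.

A tree decomposition must satisfy three properties: every vertex lies in some bag; for every edge, both endpoints lie together in some bag; and for every vertex, the bags containing it form a connected subtree. Here vertex g appears in no bag, so the decomposition is invalid.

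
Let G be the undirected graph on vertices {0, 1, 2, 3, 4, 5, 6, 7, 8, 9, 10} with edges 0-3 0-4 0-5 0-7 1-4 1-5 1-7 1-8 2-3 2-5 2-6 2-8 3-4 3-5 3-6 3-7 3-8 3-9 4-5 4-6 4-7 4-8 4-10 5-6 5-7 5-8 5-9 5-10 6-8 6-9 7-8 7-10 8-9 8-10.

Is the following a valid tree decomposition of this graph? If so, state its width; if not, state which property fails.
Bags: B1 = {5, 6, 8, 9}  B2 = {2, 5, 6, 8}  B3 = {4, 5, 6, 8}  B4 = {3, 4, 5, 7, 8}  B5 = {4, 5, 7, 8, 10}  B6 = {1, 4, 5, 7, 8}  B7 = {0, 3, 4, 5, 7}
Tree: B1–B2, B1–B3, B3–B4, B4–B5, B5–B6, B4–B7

No — edge (9,3) lies in no bag.

A tree decomposition must satisfy three properties: every vertex lies in some bag; for every edge, both endpoints lie together in some bag; and for every vertex, the bags containing it form a connected subtree. Here edge (9,3) lies in no bag, so the decomposition is invalid.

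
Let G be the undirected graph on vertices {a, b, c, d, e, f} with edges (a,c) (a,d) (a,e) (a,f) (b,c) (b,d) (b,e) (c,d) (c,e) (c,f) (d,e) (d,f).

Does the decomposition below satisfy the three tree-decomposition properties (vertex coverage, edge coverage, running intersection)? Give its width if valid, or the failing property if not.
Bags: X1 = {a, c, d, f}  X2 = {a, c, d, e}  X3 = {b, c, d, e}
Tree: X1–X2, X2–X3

Every vertex of G appears in some bag (union = {a, b, c, d, e, f}); every edge is covered by a bag; and for each vertex v the set of bags containing v is connected in the bag tree. The decomposition is therefore valid. The largest bag has 4 vertices, so the width is 3.

Yes; width 3.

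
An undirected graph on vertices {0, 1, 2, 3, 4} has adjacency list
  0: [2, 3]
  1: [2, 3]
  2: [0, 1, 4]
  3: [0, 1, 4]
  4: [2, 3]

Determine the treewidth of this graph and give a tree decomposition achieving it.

Treewidth 2.
Bags: B1 = {2, 3, 4}  B2 = {1, 2, 3}  B3 = {0, 2, 3}
Tree: B1–B2, B2–B3

The largest bag has 3 vertices, giving width 2; this decomposition certifies tw(G) ≤ 2. Since 3–4–2–1–3 is a cycle in G, G is not acyclic. Forests are exactly the graphs of treewidth ≤ 1, so tw(G) ≥ 2. Hence tw(G) = 2 exactly.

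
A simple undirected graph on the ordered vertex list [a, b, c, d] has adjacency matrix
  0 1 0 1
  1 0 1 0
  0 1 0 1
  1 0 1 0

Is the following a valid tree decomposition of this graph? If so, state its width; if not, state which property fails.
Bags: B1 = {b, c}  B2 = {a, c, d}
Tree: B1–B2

No — edge (a,b) lies in no bag.

A tree decomposition must satisfy three properties: every vertex lies in some bag; for every edge, both endpoints lie together in some bag; and for every vertex, the bags containing it form a connected subtree. Here edge (a,b) lies in no bag, so the decomposition is invalid.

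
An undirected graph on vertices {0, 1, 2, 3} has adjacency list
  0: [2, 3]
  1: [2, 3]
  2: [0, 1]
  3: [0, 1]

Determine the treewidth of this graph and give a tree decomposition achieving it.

Treewidth 2.
One such decomposition:
Bags: B1 = {0, 2, 3}  B2 = {1, 2, 3}
Tree: B1–B2

Each bag holds 3 vertices, so the decomposition has width 2, which upper-bounds the treewidth. Since 2–0–3–1–2 is a cycle in G, G is not acyclic. Forests are exactly the graphs of treewidth ≤ 1, so tw(G) ≥ 2. Therefore the treewidth is 2.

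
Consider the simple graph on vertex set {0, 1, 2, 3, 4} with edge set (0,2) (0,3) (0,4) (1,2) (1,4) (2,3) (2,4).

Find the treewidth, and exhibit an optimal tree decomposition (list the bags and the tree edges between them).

Treewidth 2.
Bags: B1 = {1, 2, 4}  B2 = {0, 2, 4}  B3 = {0, 2, 3}
Tree: B1–B2, B2–B3

Every bag has size at most 3, so the width is 3 − 1 = 2 and tw(G) ≤ 2. For the lower bound, the 3 vertices {0, 2, 3} are pairwise adjacent, and any tree decomposition puts a clique entirely inside one bag — forcing width ≥ 2. Hence tw(G) = 2 exactly.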